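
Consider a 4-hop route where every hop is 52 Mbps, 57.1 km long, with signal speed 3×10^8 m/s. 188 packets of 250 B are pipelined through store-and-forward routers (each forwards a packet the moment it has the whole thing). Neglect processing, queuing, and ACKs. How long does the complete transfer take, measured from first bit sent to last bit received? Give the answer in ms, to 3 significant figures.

8.11 ms

Per-hop transmission t_tx = L/R = 2000/52000000 = 0.0384615 ms.
Per-hop propagation t_prop = 57100/300000000 = 0.190333 ms.
Pipeline fill: first packet needs 4·t_tx to clear all hops; remaining 187 packets each add one t_tx.
Total = (4+188-1)·t_tx + 4·t_prop = 191·0.0384615 + 4·0.190333 = 8.11 ms.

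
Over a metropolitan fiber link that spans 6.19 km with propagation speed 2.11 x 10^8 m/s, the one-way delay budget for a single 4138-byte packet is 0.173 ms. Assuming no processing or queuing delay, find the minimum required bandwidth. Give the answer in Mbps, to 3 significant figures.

230 Mbps

L = 33104 bits.
Propagation delay = 6190 / 211000000 = 0.0293365 ms.
Transmission budget = 0.173 − 0.0293365 = 0.143664 ms.
R ≥ L / t_tx = 33104 bits / 0.000143664 s = 230 Mbps.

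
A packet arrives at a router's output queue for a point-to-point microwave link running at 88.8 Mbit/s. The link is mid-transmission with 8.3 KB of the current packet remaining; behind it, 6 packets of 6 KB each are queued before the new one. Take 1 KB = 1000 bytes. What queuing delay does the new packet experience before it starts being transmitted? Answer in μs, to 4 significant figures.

Each queued packet: L/R = 48000/88800000 = 540.541 μs.
6 queued → 3243.24 μs.
Plus remaining 66400 bits of current packet: 747.748 μs.
Queuing delay = 3991 μs.

3991 μs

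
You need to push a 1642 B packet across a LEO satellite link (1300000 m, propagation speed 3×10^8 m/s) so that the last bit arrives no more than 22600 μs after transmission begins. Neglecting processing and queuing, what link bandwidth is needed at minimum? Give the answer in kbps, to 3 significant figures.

L = 13136 bits.
Propagation delay = 1300000 / 300000000 = 4333.33 μs.
Transmission budget = 22600 − 4333.33 = 18266.7 μs.
R ≥ L / t_tx = 13136 bits / 0.0182667 s = 719 kbps.

719 kbps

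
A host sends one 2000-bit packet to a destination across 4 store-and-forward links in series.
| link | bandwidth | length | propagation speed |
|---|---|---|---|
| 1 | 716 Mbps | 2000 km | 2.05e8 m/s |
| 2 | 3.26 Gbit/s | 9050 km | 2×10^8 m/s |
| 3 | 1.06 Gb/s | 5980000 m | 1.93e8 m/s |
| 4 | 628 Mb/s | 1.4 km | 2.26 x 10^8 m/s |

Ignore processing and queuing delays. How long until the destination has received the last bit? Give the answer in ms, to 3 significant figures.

Transmission delays (L/R per hop): 0.0027933, 0.000613497, 0.00188679, 0.00318471 ms; sum = 0.0084783 ms.
Propagation delays (d/s per hop): 9.7561, 45.25, 30.9845, 0.00619469 ms; sum = 85.9967 ms.
End-to-end = 86.0 ms.

86.0 ms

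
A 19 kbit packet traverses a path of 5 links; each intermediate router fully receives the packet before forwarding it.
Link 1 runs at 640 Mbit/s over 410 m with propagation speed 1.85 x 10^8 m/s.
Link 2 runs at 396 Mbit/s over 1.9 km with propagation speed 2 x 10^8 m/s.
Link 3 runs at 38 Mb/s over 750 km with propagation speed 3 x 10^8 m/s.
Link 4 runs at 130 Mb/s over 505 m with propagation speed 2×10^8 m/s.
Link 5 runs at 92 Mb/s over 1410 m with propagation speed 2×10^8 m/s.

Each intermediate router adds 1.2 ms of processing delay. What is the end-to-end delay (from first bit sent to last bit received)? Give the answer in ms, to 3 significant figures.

L = 19000 bits.
Transmission delays (L/R per hop): 0.0296875, 0.0479798, 0.5, 0.146154, 0.206522 ms; sum = 0.930343 ms.
Propagation delays (d/s per hop): 0.00221622, 0.0095, 2.5, 0.002525, 0.00705 ms; sum = 2.52129 ms.
Processing at 4 router(s): 4 × 1.2 ms = 4.8 ms.
End-to-end = 8.25 ms.

8.25 ms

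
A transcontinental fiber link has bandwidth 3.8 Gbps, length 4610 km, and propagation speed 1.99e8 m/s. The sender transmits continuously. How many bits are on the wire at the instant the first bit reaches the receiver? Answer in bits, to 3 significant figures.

88000000 bits

Propagation delay = 4610000 / 199000000 = 0.0231658 s.
BDP = R × t_prop = 3800000000 × 0.0231658 = 88030200 bits.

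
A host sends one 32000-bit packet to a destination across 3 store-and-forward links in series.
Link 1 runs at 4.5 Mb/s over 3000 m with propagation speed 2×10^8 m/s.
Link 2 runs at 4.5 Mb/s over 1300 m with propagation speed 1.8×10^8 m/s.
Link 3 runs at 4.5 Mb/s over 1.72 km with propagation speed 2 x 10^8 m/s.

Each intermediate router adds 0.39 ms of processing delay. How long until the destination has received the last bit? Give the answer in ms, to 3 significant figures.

Transmission delay per hop = L/R = 32000/4500000 = 7.11111 ms; 3 hops → 21.3333 ms.
Propagation delays (d/s per hop): 0.015, 0.00722222, 0.0086 ms; sum = 0.0308222 ms.
Processing at 2 router(s): 2 × 0.39 ms = 0.78 ms.
End-to-end = 22.1 ms.

22.1 ms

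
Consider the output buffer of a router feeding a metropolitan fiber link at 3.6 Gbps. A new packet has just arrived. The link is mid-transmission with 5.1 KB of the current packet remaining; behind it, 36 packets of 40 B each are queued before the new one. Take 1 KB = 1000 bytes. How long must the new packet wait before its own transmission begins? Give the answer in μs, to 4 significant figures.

14.53 μs

Each queued packet: L/R = 320/3600000000 = 0.0888889 μs.
36 queued → 3.2 μs.
Plus remaining 40800 bits of current packet: 11.3333 μs.
Queuing delay = 14.53 μs.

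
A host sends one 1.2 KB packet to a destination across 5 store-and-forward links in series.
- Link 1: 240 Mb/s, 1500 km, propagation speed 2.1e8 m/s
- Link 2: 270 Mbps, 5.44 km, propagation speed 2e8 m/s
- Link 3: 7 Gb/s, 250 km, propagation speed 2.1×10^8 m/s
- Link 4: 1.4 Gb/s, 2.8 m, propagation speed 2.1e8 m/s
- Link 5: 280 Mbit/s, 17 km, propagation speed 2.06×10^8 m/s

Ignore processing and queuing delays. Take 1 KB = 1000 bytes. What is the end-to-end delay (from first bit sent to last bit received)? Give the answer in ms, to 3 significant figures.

L = 9600 bits.
Transmission delays (L/R per hop): 0.04, 0.0355556, 0.00137143, 0.00685714, 0.0342857 ms; sum = 0.11807 ms.
Propagation delays (d/s per hop): 7.14286, 0.0272, 1.19048, 1.33333e-05, 0.0825243 ms; sum = 8.44307 ms.
End-to-end = 8.56 ms.

8.56 ms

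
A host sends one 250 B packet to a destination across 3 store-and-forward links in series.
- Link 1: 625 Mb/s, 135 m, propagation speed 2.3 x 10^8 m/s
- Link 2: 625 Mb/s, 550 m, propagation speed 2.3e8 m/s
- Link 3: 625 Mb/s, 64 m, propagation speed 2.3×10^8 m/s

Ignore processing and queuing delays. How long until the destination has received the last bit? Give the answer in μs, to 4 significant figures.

L = 250 × 8 = 2000 bits.
Transmission delay per hop = L/R = 2000/625000000 = 3.2 μs; 3 hops → 9.6 μs.
Propagation delays (d/s per hop): 0.586957, 2.3913, 0.278261 μs; sum = 3.25652 μs.
End-to-end = 12.86 μs.

12.86 μs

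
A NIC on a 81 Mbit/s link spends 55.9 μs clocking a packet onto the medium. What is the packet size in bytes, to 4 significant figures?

L = R × t_tx = 81000000 b/s × 5.59e-05 s = 4527.9 bits.
In bytes: 4527.9 / 8 = 566.0 bytes.

566.0 bytes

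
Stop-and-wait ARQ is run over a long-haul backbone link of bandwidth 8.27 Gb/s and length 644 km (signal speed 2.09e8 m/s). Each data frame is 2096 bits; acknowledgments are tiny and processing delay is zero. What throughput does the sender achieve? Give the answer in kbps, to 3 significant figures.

340 kbps

t_tx = L/R = 2096/8270000000 = 2.53446e-07 s.
t_prop = 644000/209000000 = 0.00308134 s; RTT = 0.00616268 s.
Cycle = t_tx + RTT = 0.00616293 s.
Throughput = L / cycle = 2096 / 0.00616293 = 340 kbps.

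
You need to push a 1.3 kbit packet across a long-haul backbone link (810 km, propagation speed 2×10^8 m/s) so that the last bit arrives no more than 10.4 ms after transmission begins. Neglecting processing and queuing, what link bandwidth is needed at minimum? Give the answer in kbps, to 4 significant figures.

Propagation delay = 810000 / 200000000 = 4.05 ms.
Transmission budget = 10.4 − 4.05 = 6.35 ms.
R ≥ L / t_tx = 1300 bits / 0.00635 s = 204.7 kbps.

204.7 kbps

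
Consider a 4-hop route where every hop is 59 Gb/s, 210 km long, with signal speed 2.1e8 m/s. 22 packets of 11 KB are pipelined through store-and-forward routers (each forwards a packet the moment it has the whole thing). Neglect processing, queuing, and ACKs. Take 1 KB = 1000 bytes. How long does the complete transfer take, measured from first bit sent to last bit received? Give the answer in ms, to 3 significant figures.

Per-hop transmission t_tx = L/R = 88000/59000000000 = 0.00149153 ms.
Per-hop propagation t_prop = 210000/210000000 = 1 ms.
Pipeline fill: first packet needs 4·t_tx to clear all hops; remaining 21 packets each add one t_tx.
Total = (4+22-1)·t_tx + 4·t_prop = 25·0.00149153 + 4·1 = 4.04 ms.

4.04 ms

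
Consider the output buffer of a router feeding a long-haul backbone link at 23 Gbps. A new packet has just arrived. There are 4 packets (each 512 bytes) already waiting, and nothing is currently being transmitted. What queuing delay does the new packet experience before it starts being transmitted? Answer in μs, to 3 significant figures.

0.712 μs

Each queued packet: L/R = 4096/23000000000 = 0.178087 μs.
4 queued → 0.712348 μs.
Queuing delay = 0.712 μs.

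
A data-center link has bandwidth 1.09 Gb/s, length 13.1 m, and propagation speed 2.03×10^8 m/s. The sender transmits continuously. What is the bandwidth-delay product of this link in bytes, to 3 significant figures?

8.79 bytes

Propagation delay = 13.1 / 2.03e+08 = 6.4532e-08 s.
BDP = R × t_prop = 1090000000 × 6.4532e-08 = 70.3399 bits.
In bytes: 70.3399/8 = 8.79 bytes.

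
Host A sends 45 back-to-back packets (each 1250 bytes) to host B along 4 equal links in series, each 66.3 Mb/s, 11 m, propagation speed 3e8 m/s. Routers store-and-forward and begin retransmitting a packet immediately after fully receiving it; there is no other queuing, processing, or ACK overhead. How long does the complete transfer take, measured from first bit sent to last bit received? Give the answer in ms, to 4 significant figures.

Per-hop transmission t_tx = L/R = 10000/66300000 = 0.15083 ms.
Per-hop propagation t_prop = 11/300000000 = 3.66667e-05 ms.
Pipeline fill: first packet needs 4·t_tx to clear all hops; remaining 44 packets each add one t_tx.
Total = (4+45-1)·t_tx + 4·t_prop = 48·0.15083 + 4·3.66667e-05 = 7.240 ms.

7.240 ms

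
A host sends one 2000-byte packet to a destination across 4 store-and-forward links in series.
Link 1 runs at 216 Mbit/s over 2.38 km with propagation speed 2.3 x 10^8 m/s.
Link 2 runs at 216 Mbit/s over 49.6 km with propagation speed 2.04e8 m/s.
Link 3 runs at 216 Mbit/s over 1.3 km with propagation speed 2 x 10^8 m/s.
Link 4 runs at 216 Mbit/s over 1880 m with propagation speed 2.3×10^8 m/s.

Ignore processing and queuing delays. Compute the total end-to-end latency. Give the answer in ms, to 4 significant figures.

L = 2000 × 8 = 16000 bits.
Transmission delay per hop = L/R = 16000/216000000 = 0.0740741 ms; 4 hops → 0.296296 ms.
Propagation delays (d/s per hop): 0.0103478, 0.243137, 0.0065, 0.00817391 ms; sum = 0.268159 ms.
End-to-end = 0.5645 ms.

0.5645 ms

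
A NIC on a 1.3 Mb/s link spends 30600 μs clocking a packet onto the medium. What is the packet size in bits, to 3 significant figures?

L = R × t_tx = 1300000 b/s × 0.0306 s = 39780 bits.

39800 bits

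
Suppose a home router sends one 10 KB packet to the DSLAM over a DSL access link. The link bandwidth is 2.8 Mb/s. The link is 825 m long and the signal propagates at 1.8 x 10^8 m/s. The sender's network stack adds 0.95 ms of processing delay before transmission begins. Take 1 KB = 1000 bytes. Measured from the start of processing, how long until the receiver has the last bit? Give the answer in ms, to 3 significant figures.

29.5 ms

L = 80000 bits.
Transmission delay = L/R = 80000 / 2800000 = 28.5714 ms.
Propagation delay = d/s = 825 m / 180000000 m/s = 0.00458333 ms.
Plus processing delay 0.95 ms = 0.95 ms.
Total = 29.5 ms.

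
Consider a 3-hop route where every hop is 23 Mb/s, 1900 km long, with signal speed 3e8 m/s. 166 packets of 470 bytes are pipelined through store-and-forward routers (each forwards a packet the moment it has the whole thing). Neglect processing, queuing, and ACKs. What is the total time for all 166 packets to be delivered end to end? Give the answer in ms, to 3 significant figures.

Per-hop transmission t_tx = L/R = 3760/23000000 = 0.163478 ms.
Per-hop propagation t_prop = 1900000/300000000 = 6.33333 ms.
Pipeline fill: first packet needs 3·t_tx to clear all hops; remaining 165 packets each add one t_tx.
Total = (3+166-1)·t_tx + 3·t_prop = 168·0.163478 + 3·6.33333 = 46.5 ms.

46.5 ms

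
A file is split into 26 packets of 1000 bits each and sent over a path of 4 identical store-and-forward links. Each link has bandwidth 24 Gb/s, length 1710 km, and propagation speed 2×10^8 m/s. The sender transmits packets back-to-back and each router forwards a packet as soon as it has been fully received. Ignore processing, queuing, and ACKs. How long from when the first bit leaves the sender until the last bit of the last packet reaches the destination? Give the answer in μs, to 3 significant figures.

34200 μs

Per-hop transmission t_tx = L/R = 1000/24000000000 = 0.0416667 μs.
Per-hop propagation t_prop = 1710000/200000000 = 8550 μs.
Pipeline fill: first packet needs 4·t_tx to clear all hops; remaining 25 packets each add one t_tx.
Total = (4+26-1)·t_tx + 4·t_prop = 29·0.0416667 + 4·8550 = 34200 μs.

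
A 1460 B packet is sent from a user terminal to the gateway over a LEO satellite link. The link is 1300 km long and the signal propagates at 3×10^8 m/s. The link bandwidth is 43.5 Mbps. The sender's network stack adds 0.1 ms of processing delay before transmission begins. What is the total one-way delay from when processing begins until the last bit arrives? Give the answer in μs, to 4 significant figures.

L = 1460 × 8 = 11680 bits.
Transmission delay = L/R = 11680 / 43500000 = 268.506 μs.
Propagation delay = d/s = 1300000 m / 300000000 m/s = 4333.33 μs.
Plus processing delay 0.1 ms = 100 μs.
Total = 4702 μs.

4702 μs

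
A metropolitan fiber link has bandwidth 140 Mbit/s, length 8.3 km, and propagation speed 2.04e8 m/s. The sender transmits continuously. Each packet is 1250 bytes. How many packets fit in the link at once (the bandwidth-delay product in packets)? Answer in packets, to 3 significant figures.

0.570 packets

Propagation delay = 8300 / 204000000 = 4.06863e-05 s.
BDP = R × t_prop = 140000000 × 4.06863e-05 = 5696.08 bits.
In packets of 10000 bits: 0.570 packets.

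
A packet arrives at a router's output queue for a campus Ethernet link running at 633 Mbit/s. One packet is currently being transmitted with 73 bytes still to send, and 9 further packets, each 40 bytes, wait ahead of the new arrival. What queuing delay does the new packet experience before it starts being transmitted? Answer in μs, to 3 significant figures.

5.47 μs

Each queued packet: L/R = 320/633000000 = 0.505529 μs.
9 queued → 4.54976 μs.
Plus remaining 584 bits of current packet: 0.922591 μs.
Queuing delay = 5.47 μs.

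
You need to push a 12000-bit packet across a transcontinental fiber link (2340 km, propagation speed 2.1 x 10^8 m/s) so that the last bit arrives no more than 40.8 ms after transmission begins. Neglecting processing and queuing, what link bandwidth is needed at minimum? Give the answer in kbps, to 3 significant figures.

405 kbps

Propagation delay = 2340000 / 210000000 = 11.1429 ms.
Transmission budget = 40.8 − 11.1429 = 29.6571 ms.
R ≥ L / t_tx = 12000 bits / 0.0296571 s = 405 kbps.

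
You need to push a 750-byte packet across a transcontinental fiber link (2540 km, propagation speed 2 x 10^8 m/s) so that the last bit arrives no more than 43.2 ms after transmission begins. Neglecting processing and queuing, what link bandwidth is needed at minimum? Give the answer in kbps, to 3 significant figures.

L = 6000 bits.
Propagation delay = 2540000 / 200000000 = 12.7 ms.
Transmission budget = 43.2 − 12.7 = 30.5 ms.
R ≥ L / t_tx = 6000 bits / 0.0305 s = 197 kbps.

197 kbps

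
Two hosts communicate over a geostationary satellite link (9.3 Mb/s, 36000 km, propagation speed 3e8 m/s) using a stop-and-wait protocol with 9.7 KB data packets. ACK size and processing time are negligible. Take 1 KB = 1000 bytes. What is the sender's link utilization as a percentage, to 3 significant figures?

3.36 %

t_tx = L/R = 77600/9300000 = 0.00834409 s.
t_prop = 36000000/300000000 = 0.12 s; RTT = 0.24 s.
Cycle = t_tx + RTT = 0.248344 s.
Utilization = t_tx / cycle = 0.00834409/0.248344 = 3.36 %.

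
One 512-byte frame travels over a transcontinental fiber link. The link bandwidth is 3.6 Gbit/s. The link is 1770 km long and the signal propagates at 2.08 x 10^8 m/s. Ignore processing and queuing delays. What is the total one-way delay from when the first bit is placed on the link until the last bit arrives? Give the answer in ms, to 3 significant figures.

8.51 ms

L = 512 × 8 = 4096 bits.
Transmission delay = L/R = 4096 / 3600000000 = 0.00113778 ms.
Propagation delay = d/s = 1770000 m / 208000000 m/s = 8.50962 ms.
Total = 8.51 ms.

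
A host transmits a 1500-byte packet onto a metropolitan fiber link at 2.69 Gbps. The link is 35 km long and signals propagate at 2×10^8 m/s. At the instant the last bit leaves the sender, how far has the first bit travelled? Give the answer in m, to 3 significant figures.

t_tx = L/R = 12000/2690000000 = 4.46097e-06 s.
Distance = s × t_tx = 200000000 × 4.46097e-06 = 892 m.

892 m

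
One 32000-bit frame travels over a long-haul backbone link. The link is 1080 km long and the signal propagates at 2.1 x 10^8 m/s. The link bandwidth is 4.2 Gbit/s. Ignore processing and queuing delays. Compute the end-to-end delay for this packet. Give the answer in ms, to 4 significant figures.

5.150 ms

Transmission delay = L/R = 32000 / 4200000000 = 0.00761905 ms.
Propagation delay = d/s = 1080000 m / 210000000 m/s = 5.14286 ms.
Total = 5.150 ms.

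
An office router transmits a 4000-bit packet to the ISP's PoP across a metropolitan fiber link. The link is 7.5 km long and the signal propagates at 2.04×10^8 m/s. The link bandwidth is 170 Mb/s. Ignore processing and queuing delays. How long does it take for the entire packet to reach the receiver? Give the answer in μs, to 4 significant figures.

Transmission delay = L/R = 4000 / 170000000 = 23.5294 μs.
Propagation delay = d/s = 7500 m / 204000000 m/s = 36.7647 μs.
Total = 60.29 μs.

60.29 μs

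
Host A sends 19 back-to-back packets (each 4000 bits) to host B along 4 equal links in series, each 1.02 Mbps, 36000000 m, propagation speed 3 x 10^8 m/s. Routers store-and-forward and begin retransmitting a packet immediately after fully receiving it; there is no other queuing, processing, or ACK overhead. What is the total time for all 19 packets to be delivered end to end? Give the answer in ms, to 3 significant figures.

566 ms

Per-hop transmission t_tx = L/R = 4000/1020000 = 3.92157 ms.
Per-hop propagation t_prop = 36000000/300000000 = 120 ms.
Pipeline fill: first packet needs 4·t_tx to clear all hops; remaining 18 packets each add one t_tx.
Total = (4+19-1)·t_tx + 4·t_prop = 22·3.92157 + 4·120 = 566 ms.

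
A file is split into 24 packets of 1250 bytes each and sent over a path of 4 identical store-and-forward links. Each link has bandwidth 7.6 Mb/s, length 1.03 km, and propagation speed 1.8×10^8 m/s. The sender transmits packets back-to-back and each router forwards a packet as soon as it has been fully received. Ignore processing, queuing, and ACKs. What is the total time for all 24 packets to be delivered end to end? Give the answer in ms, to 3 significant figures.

35.5 ms

Per-hop transmission t_tx = L/R = 10000/7600000 = 1.31579 ms.
Per-hop propagation t_prop = 1030/180000000 = 0.00572222 ms.
Pipeline fill: first packet needs 4·t_tx to clear all hops; remaining 23 packets each add one t_tx.
Total = (4+24-1)·t_tx + 4·t_prop = 27·1.31579 + 4·0.00572222 = 35.5 ms.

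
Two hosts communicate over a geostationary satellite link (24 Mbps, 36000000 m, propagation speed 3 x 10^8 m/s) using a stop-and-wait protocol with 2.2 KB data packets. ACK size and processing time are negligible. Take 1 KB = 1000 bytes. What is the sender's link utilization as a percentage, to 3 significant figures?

0.305 %

t_tx = L/R = 17600/24000000 = 0.000733333 s.
t_prop = 36000000/300000000 = 0.12 s; RTT = 0.24 s.
Cycle = t_tx + RTT = 0.240733 s.
Utilization = t_tx / cycle = 0.000733333/0.240733 = 0.305 %.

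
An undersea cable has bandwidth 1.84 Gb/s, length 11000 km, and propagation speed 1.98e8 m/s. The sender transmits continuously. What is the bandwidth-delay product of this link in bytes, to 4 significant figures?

Propagation delay = 11000000 / 198000000 = 0.0555556 s.
BDP = R × t_prop = 1840000000 × 0.0555556 = 102222000 bits.
In bytes: 102222000/8 = 12780000 bytes.

12780000 bytes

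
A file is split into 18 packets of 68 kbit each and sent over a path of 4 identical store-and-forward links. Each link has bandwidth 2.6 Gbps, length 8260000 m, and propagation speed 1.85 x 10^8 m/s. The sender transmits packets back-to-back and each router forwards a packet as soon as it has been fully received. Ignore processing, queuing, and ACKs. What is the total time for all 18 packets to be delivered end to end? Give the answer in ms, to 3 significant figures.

Per-hop transmission t_tx = L/R = 68000/2600000000 = 0.0261538 ms.
Per-hop propagation t_prop = 8260000/185000000 = 44.6486 ms.
Pipeline fill: first packet needs 4·t_tx to clear all hops; remaining 17 packets each add one t_tx.
Total = (4+18-1)·t_tx + 4·t_prop = 21·0.0261538 + 4·44.6486 = 179 ms.

179 ms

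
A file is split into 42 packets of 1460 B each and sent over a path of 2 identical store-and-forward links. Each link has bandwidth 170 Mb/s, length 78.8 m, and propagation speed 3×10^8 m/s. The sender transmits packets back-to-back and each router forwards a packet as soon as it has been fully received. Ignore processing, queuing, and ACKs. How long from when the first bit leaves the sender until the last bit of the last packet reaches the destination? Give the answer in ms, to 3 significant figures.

Per-hop transmission t_tx = L/R = 11680/170000000 = 0.0687059 ms.
Per-hop propagation t_prop = 78.8/300000000 = 0.000262667 ms.
Pipeline fill: first packet needs 2·t_tx to clear all hops; remaining 41 packets each add one t_tx.
Total = (2+42-1)·t_tx + 2·t_prop = 43·0.0687059 + 2·0.000262667 = 2.95 ms.

2.95 ms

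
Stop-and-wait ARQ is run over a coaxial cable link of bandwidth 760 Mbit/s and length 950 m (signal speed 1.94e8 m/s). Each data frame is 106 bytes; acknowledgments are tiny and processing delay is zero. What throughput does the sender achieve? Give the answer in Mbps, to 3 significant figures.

77.7 Mbps

t_tx = L/R = 848/760000000 = 1.11579e-06 s.
t_prop = 950/194000000 = 4.89691e-06 s; RTT = 9.79381e-06 s.
Cycle = t_tx + RTT = 1.09096e-05 s.
Throughput = L / cycle = 848 / 1.09096e-05 = 77.7 Mbps.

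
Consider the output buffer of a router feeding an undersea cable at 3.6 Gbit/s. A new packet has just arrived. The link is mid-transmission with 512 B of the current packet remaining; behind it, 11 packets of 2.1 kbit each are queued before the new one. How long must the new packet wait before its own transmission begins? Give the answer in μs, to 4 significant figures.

7.554 μs

Each queued packet: L/R = 2100/3600000000 = 0.583333 μs.
11 queued → 6.41667 μs.
Plus remaining 4096 bits of current packet: 1.13778 μs.
Queuing delay = 7.554 μs.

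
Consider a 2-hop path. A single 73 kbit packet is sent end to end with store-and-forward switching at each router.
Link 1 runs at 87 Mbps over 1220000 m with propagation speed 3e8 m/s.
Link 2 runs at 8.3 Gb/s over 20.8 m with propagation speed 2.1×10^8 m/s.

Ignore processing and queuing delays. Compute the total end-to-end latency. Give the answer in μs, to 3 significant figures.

4910 μs

L = 73000 bits.
Transmission delays (L/R per hop): 839.08, 8.79518 μs; sum = 847.876 μs.
Propagation delays (d/s per hop): 4066.67, 0.0990476 μs; sum = 4066.77 μs.
End-to-end = 4910 μs.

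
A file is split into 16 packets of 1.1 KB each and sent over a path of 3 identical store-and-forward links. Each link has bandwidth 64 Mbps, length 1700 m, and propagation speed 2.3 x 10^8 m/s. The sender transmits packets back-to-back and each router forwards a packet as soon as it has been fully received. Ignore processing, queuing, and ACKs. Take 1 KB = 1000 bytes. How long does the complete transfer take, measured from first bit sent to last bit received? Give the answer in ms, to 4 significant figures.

2.497 ms

Per-hop transmission t_tx = L/R = 8800/64000000 = 0.1375 ms.
Per-hop propagation t_prop = 1700/2.3e+08 = 0.0073913 ms.
Pipeline fill: first packet needs 3·t_tx to clear all hops; remaining 15 packets each add one t_tx.
Total = (3+16-1)·t_tx + 3·t_prop = 18·0.1375 + 3·0.0073913 = 2.497 ms.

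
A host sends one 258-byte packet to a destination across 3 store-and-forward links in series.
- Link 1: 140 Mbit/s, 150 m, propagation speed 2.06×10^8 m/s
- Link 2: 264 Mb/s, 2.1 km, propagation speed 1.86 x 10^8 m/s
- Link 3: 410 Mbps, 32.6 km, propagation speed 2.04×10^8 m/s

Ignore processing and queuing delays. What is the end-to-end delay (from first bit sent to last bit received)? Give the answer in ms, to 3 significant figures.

0.199 ms

L = 258 × 8 = 2064 bits.
Transmission delays (L/R per hop): 0.0147429, 0.00781818, 0.00503415 ms; sum = 0.0275952 ms.
Propagation delays (d/s per hop): 0.000728155, 0.0112903, 0.159804 ms; sum = 0.171822 ms.
End-to-end = 0.199 ms.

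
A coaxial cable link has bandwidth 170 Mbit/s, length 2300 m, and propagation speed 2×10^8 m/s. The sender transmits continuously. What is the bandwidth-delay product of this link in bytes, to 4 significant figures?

244.4 bytes

Propagation delay = 2300 / 200000000 = 1.15e-05 s.
BDP = R × t_prop = 170000000 × 1.15e-05 = 1955 bits.
In bytes: 1955/8 = 244.4 bytes.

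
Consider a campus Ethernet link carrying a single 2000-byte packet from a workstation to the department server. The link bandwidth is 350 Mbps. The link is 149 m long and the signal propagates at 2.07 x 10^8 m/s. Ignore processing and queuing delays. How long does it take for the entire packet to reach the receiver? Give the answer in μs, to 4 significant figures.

46.43 μs

L = 2000 × 8 = 16000 bits.
Transmission delay = L/R = 16000 / 350000000 = 45.7143 μs.
Propagation delay = d/s = 149 m / 2.07e+08 m/s = 0.719807 μs.
Total = 46.43 μs.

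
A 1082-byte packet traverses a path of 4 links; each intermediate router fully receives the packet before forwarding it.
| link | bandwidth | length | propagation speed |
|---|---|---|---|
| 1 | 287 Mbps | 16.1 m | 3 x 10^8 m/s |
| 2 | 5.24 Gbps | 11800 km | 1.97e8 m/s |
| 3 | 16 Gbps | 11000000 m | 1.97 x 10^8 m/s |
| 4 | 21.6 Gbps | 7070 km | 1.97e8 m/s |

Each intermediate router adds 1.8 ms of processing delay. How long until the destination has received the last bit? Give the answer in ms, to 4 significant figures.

157.1 ms

L = 1082 × 8 = 8656 bits.
Transmission delays (L/R per hop): 0.0301603, 0.00165191, 0.000541, 0.000400741 ms; sum = 0.0327539 ms.
Propagation delays (d/s per hop): 5.36667e-05, 59.8985, 55.8376, 35.8883 ms; sum = 151.624 ms.
Processing at 3 router(s): 3 × 1.8 ms = 5.4 ms.
End-to-end = 157.1 ms.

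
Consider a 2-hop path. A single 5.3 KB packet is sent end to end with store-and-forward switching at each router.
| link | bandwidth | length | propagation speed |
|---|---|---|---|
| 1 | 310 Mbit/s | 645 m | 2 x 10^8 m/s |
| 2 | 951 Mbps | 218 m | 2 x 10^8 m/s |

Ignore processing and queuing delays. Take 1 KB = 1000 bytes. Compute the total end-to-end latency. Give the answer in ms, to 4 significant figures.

0.1857 ms

L = 42400 bits.
Transmission delays (L/R per hop): 0.136774, 0.0445846 ms; sum = 0.181359 ms.
Propagation delays (d/s per hop): 0.003225, 0.00109 ms; sum = 0.004315 ms.
End-to-end = 0.1857 ms.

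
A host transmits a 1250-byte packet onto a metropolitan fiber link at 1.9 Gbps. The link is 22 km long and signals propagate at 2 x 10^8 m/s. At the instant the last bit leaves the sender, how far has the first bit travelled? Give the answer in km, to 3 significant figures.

t_tx = L/R = 10000/1900000000 = 5.26316e-06 s.
Distance = s × t_tx = 200000000 × 5.26316e-06 = 1.05 km.

1.05 km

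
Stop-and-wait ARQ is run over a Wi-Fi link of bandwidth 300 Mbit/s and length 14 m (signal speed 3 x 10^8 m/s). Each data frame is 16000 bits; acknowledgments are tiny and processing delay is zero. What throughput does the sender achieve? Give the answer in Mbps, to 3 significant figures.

299 Mbps

t_tx = L/R = 16000/300000000 = 5.33333e-05 s.
t_prop = 14/300000000 = 4.66667e-08 s; RTT = 9.33333e-08 s.
Cycle = t_tx + RTT = 5.34267e-05 s.
Throughput = L / cycle = 16000 / 5.34267e-05 = 299 Mbps.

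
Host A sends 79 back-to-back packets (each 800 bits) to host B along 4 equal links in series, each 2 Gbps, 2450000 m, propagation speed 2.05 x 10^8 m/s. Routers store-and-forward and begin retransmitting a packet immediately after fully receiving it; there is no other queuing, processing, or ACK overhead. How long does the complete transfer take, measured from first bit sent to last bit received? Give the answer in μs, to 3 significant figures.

Per-hop transmission t_tx = L/R = 800/2000000000 = 0.4 μs.
Per-hop propagation t_prop = 2450000/2.05e+08 = 11951.2 μs.
Pipeline fill: first packet needs 4·t_tx to clear all hops; remaining 78 packets each add one t_tx.
Total = (4+79-1)·t_tx + 4·t_prop = 82·0.4 + 4·11951.2 = 47800 μs.

47800 μs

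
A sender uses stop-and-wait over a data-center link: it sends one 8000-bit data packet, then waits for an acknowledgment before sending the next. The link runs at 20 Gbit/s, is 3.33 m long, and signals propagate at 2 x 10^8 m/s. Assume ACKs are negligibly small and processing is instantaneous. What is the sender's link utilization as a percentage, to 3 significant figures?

t_tx = L/R = 8000/20000000000 = 4e-07 s.
t_prop = 3.33/200000000 = 1.665e-08 s; RTT = 3.33e-08 s.
Cycle = t_tx + RTT = 4.333e-07 s.
Utilization = t_tx / cycle = 4e-07/4.333e-07 = 92.3 %.

92.3 %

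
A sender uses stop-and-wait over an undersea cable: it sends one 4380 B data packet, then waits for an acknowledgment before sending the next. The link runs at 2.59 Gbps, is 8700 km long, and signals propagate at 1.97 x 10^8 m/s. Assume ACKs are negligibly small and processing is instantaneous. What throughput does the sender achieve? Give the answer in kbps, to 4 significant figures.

t_tx = L/R = 35040/2590000000 = 1.3529e-05 s.
t_prop = 8700000/197000000 = 0.0441624 s; RTT = 0.0883249 s.
Cycle = t_tx + RTT = 0.0883384 s.
Throughput = L / cycle = 35040 / 0.0883384 = 396.7 kbps.

396.7 kbps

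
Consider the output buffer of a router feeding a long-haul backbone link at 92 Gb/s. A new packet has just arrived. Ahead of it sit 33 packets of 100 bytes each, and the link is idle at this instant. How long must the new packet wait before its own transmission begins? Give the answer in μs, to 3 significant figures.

Each queued packet: L/R = 800/92000000000 = 0.00869565 μs.
33 queued → 0.286957 μs.
Queuing delay = 0.287 μs.

0.287 μs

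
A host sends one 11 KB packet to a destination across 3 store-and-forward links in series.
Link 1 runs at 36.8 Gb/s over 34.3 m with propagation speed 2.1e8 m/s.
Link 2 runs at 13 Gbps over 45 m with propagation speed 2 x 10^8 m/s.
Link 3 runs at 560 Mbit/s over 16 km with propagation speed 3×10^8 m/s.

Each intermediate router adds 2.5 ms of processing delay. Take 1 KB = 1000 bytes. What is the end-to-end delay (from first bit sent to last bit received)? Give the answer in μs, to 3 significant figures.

L = 88000 bits.
Transmission delays (L/R per hop): 2.3913, 6.76923, 157.143 μs; sum = 166.303 μs.
Propagation delays (d/s per hop): 0.163333, 0.225, 53.3333 μs; sum = 53.7217 μs.
Processing at 2 router(s): 2 × 2.5 ms = 5000 μs.
End-to-end = 5220 μs.

5220 μs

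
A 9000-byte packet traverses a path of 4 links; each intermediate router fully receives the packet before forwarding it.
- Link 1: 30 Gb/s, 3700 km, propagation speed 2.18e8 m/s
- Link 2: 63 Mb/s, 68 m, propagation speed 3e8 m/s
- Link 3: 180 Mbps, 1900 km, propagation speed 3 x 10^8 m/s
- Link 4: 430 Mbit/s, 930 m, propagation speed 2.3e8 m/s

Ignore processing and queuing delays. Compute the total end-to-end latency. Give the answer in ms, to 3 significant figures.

25.0 ms

L = 9000 × 8 = 72000 bits.
Transmission delays (L/R per hop): 0.0024, 1.14286, 0.4, 0.167442 ms; sum = 1.7127 ms.
Propagation delays (d/s per hop): 16.9725, 0.000226667, 6.33333, 0.00404348 ms; sum = 23.3101 ms.
End-to-end = 25.0 ms.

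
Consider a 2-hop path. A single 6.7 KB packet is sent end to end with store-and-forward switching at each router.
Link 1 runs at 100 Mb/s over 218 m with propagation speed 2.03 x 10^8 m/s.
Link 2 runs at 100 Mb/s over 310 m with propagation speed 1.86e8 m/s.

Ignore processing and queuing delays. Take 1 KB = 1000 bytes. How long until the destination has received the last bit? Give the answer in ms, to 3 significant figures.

1.07 ms

L = 53600 bits.
Transmission delay per hop = L/R = 53600/100000000 = 0.536 ms; 2 hops → 1.072 ms.
Propagation delays (d/s per hop): 0.00107389, 0.00166667 ms; sum = 0.00274056 ms.
End-to-end = 1.07 ms.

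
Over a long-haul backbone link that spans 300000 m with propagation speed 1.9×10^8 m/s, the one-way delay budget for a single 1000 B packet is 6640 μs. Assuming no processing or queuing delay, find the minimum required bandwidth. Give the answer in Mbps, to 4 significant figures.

1.581 Mbps

L = 8000 bits.
Propagation delay = 300000 / 190000000 = 1578.95 μs.
Transmission budget = 6640 − 1578.95 = 5061.05 μs.
R ≥ L / t_tx = 8000 bits / 0.00506105 s = 1.581 Mbps.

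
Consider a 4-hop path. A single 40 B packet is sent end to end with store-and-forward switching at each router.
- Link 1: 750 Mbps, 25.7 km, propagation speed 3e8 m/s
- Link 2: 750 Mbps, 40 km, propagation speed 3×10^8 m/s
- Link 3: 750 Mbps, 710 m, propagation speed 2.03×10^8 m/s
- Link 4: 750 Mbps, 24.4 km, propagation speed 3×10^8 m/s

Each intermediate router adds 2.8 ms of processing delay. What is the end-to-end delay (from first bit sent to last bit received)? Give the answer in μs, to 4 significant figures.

L = 40 × 8 = 320 bits.
Transmission delay per hop = L/R = 320/750000000 = 0.426667 μs; 4 hops → 1.70667 μs.
Propagation delays (d/s per hop): 85.6667, 133.333, 3.49754, 81.3333 μs; sum = 303.831 μs.
Processing at 3 router(s): 3 × 2.8 ms = 8400 μs.
End-to-end = 8706 μs.

8706 μs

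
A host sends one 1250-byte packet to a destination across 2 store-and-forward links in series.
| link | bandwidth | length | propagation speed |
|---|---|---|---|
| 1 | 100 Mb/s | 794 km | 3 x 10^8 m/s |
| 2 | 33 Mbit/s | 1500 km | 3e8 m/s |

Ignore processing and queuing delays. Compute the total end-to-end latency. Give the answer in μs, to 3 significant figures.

L = 1250 × 8 = 10000 bits.
Transmission delays (L/R per hop): 100, 303.03 μs; sum = 403.03 μs.
Propagation delays (d/s per hop): 2646.67, 5000 μs; sum = 7646.67 μs.
End-to-end = 8050 μs.

8050 μs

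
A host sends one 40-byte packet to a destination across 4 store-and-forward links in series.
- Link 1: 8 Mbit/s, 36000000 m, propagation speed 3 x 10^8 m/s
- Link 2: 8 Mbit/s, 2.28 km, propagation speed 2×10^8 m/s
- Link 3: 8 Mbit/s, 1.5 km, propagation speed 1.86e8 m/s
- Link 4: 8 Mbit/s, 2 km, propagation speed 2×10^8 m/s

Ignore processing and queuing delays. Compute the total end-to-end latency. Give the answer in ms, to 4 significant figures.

120.2 ms

L = 40 × 8 = 320 bits.
Transmission delay per hop = L/R = 320/8000000 = 0.04 ms; 4 hops → 0.16 ms.
Propagation delays (d/s per hop): 120, 0.0114, 0.00806452, 0.01 ms; sum = 120.029 ms.
End-to-end = 120.2 ms.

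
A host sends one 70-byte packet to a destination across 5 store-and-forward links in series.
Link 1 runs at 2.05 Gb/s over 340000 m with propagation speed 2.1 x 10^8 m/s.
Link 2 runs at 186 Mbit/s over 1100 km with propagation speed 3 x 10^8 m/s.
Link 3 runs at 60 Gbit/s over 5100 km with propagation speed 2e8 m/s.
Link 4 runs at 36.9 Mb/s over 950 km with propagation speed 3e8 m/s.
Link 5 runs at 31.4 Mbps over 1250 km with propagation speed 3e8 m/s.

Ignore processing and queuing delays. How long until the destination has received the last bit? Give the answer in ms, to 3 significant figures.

38.2 ms

L = 70 × 8 = 560 bits.
Transmission delays (L/R per hop): 0.000273171, 0.00301075, 9.33333e-06, 0.0151762, 0.0178344 ms; sum = 0.0363038 ms.
Propagation delays (d/s per hop): 1.61905, 3.66667, 25.5, 3.16667, 4.16667 ms; sum = 38.119 ms.
End-to-end = 38.2 ms.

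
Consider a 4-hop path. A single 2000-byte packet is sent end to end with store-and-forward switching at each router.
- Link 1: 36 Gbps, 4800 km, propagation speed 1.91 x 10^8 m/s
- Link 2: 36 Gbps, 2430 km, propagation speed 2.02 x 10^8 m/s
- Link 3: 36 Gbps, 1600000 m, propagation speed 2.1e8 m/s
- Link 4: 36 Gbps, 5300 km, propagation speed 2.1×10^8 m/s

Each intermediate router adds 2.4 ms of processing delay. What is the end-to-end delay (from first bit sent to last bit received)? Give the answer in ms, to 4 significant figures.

L = 2000 × 8 = 16000 bits.
Transmission delay per hop = L/R = 16000/36000000000 = 0.000444444 ms; 4 hops → 0.00177778 ms.
Propagation delays (d/s per hop): 25.1309, 12.0297, 7.61905, 25.2381 ms; sum = 70.0177 ms.
Processing at 3 router(s): 3 × 2.4 ms = 7.2 ms.
End-to-end = 77.22 ms.

77.22 ms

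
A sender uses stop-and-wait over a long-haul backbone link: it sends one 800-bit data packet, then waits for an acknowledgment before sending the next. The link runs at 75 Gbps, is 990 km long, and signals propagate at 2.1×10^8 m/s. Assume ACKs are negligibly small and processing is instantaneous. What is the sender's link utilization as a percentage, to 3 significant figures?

t_tx = L/R = 800/75000000000 = 1.06667e-08 s.
t_prop = 990000/210000000 = 0.00471429 s; RTT = 0.00942857 s.
Cycle = t_tx + RTT = 0.00942858 s.
Utilization = t_tx / cycle = 1.06667e-08/0.00942858 = 0.000113 %.

0.000113 %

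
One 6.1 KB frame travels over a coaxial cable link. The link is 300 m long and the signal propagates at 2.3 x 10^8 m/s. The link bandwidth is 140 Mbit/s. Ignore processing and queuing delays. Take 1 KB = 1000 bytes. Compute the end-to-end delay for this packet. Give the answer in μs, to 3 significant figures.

L = 48800 bits.
Transmission delay = L/R = 48800 / 140000000 = 348.571 μs.
Propagation delay = d/s = 300 m / 2.3e+08 m/s = 1.30435 μs.
Total = 350 μs.

350 μs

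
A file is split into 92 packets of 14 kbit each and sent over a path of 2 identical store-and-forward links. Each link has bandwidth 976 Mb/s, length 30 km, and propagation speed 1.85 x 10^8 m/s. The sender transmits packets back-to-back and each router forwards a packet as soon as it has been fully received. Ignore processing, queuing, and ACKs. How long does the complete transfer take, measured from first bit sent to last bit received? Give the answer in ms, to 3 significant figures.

Per-hop transmission t_tx = L/R = 14000/976000000 = 0.0143443 ms.
Per-hop propagation t_prop = 30000/185000000 = 0.162162 ms.
Pipeline fill: first packet needs 2·t_tx to clear all hops; remaining 91 packets each add one t_tx.
Total = (2+92-1)·t_tx + 2·t_prop = 93·0.0143443 + 2·0.162162 = 1.66 ms.

1.66 ms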